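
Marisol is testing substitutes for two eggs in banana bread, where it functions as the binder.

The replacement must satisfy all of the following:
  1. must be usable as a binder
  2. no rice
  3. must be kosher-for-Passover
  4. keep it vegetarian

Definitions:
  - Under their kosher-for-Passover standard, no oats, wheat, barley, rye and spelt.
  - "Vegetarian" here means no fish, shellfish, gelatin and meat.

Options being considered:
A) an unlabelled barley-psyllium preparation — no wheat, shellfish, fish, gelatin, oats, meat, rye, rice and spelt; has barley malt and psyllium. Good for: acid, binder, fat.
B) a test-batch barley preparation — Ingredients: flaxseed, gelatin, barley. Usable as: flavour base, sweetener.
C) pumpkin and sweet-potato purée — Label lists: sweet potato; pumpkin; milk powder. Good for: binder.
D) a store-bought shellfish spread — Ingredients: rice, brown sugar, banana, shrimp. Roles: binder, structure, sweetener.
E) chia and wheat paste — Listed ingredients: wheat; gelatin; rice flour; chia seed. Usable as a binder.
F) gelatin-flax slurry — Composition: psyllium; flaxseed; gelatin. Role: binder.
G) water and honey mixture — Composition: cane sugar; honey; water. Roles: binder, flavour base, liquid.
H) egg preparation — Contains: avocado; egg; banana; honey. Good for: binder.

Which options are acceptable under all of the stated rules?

C, G, H

A: has barley malt, so not kosher-for-Passover — no
B: not usable as a binder; has barley, so not kosher-for-Passover (and 1 more) — no
C: nothing on the exclusion list — OK
D: has shrimp, so not vegetarian; has rice, so not rice-free — reject
E: has wheat, so not kosher-for-Passover; has gelatin, so not vegetarian (and 1 more) — no
F: has gelatin, so not vegetarian — out
G: nothing on the exclusion list — valid
H: kosher-for-Passover, vegetarian — OK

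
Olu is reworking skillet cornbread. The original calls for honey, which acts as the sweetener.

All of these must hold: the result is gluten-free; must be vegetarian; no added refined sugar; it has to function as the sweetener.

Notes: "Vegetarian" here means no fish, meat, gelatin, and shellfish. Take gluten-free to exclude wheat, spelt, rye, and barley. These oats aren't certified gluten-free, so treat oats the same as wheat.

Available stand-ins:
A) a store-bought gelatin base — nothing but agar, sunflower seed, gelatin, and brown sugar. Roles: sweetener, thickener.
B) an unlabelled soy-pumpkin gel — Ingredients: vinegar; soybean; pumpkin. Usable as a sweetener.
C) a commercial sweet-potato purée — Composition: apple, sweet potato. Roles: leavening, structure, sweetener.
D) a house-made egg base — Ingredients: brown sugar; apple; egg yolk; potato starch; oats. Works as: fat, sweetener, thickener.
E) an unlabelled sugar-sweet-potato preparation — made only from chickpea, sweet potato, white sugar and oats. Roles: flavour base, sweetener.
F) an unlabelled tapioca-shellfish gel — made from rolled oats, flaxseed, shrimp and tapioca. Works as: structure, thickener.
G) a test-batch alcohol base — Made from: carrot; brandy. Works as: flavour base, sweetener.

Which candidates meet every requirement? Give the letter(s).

A: has gelatin, so not vegetarian; has brown sugar, so not no-added-sugar — out
B: works as a sweetener, no refined sugar, vegetarian — keep
C: no refined sugar, vegetarian — valid
D: has oats, so not gluten-free; has brown sugar, so not no-added-sugar — reject
E: has oats, so not gluten-free; has white sugar, so not no-added-sugar — reject
F: not usable as a sweetener; has shrimp, so not vegetarian (and 1 more) — out
G: every rule checks out — keep

B, C, G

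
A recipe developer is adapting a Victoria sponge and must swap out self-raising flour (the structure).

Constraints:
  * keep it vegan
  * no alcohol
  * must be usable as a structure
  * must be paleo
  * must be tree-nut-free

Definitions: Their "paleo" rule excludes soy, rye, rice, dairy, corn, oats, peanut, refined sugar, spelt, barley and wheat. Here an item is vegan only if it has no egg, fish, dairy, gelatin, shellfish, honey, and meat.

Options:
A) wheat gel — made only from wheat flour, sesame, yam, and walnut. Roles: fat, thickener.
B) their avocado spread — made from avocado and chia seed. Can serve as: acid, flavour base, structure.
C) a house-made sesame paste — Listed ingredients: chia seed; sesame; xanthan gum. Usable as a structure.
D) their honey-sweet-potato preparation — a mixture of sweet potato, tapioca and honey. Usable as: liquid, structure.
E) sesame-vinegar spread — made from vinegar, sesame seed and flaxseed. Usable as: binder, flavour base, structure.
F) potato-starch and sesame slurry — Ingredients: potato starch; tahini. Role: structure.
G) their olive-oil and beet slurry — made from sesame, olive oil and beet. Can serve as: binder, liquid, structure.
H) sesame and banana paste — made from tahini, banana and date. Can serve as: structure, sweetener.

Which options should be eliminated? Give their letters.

A: not usable as a structure; has wheat flour, so not paleo (and 1 more) — reject
B: no tree nuts, vegan — OK
C: works as a structure, vegan, paleo — valid
D: has honey, so not vegan — no
E: paleo, vegan — valid
F: only tahini and potato starch; none excluded — OK
G: works as a structure, no alcohol, no tree nuts — OK
H: only tahini, date and banana; none excluded — valid

A, D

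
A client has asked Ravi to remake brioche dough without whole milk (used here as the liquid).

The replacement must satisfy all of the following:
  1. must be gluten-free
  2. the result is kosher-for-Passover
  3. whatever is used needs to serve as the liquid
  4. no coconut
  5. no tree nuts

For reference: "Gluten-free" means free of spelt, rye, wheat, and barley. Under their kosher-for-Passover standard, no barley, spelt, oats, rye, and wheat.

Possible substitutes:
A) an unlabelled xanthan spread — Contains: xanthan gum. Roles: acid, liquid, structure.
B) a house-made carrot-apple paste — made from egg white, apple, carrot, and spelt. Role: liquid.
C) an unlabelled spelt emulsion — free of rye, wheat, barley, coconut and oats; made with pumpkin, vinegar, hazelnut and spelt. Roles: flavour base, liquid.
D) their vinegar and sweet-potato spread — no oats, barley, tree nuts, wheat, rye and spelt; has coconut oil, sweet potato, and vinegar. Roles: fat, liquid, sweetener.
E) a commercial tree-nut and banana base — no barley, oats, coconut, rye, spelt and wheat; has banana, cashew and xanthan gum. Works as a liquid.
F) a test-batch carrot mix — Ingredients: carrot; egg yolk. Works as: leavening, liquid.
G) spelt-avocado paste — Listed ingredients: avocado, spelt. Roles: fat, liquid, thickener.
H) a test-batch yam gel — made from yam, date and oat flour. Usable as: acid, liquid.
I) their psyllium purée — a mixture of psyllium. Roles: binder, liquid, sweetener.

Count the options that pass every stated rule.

3

A: only xanthan gum; none excluded — keep
B: has spelt, so not gluten-free; has spelt, so not kosher-for-Passover — reject
C: has spelt, so not gluten-free; has spelt, so not kosher-for-Passover (and 1 more) — reject
D: has coconut oil, so not coconut-free — no
E: has cashew, so not tree-nut-free — reject
F: works as a liquid, no tree nuts, no coconut — valid
G: has spelt, so not gluten-free; has spelt, so not kosher-for-Passover — out
H: has oat flour, so not kosher-for-Passover — reject
I: works as a liquid, no tree nuts, gluten-free — valid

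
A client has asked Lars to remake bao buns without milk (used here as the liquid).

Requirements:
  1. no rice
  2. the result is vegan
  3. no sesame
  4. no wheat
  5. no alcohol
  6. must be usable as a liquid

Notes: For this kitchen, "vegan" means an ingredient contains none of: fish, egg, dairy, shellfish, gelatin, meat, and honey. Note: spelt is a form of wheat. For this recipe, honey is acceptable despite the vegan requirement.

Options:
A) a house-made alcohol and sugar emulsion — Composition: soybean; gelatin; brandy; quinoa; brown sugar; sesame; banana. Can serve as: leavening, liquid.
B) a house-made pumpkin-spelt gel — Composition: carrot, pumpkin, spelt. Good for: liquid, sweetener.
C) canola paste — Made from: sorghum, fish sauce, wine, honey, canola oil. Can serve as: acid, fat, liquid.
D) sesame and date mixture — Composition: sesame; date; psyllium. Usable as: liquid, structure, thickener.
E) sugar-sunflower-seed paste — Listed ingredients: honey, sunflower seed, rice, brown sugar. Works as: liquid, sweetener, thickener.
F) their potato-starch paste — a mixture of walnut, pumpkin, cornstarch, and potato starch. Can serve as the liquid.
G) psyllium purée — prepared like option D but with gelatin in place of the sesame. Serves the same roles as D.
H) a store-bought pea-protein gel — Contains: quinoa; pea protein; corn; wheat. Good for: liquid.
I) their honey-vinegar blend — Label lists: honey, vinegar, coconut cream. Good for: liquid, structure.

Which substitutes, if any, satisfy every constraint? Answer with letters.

F, I

A: has gelatin, so not vegan; has brandy, so not alcohol-free (and 1 more) — out
B: has spelt, so not wheat-free — no
C: has fish sauce, so not vegan; has wine, so not alcohol-free — no
D: has sesame, so not sesame-free — out
E: has rice, so not rice-free — no
F: vegan, no rice — OK
G: has gelatin, so not vegan — reject
H: has wheat, so not wheat-free — reject
I: honey is permitted under the vegan carve-out; nothing else excluded — keep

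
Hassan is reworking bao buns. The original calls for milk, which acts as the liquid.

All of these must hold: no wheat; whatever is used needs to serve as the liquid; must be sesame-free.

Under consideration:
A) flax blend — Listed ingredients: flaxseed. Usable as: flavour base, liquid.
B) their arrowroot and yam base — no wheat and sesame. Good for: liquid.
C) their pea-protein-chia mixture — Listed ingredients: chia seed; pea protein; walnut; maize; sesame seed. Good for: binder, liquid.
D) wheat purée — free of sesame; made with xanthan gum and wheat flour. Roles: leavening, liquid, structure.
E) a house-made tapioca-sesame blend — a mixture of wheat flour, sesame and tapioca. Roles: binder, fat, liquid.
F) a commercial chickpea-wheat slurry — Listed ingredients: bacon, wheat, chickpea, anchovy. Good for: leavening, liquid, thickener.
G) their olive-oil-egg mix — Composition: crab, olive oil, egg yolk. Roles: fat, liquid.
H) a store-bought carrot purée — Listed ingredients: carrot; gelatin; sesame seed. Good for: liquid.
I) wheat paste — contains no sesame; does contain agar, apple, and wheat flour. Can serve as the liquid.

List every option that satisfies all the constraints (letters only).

A: all constraints satisfied — valid
B: no wheat, no sesame — keep
C: has sesame seed, so not sesame-free — no
D: has wheat flour, so not wheat-free — reject
E: has sesame, so not sesame-free; has wheat flour, so not wheat-free — reject
F: has wheat, so not wheat-free — reject
G: no wheat, no sesame — OK
H: has sesame seed, so not sesame-free — no
I: has wheat flour, so not wheat-free — no

A, B, G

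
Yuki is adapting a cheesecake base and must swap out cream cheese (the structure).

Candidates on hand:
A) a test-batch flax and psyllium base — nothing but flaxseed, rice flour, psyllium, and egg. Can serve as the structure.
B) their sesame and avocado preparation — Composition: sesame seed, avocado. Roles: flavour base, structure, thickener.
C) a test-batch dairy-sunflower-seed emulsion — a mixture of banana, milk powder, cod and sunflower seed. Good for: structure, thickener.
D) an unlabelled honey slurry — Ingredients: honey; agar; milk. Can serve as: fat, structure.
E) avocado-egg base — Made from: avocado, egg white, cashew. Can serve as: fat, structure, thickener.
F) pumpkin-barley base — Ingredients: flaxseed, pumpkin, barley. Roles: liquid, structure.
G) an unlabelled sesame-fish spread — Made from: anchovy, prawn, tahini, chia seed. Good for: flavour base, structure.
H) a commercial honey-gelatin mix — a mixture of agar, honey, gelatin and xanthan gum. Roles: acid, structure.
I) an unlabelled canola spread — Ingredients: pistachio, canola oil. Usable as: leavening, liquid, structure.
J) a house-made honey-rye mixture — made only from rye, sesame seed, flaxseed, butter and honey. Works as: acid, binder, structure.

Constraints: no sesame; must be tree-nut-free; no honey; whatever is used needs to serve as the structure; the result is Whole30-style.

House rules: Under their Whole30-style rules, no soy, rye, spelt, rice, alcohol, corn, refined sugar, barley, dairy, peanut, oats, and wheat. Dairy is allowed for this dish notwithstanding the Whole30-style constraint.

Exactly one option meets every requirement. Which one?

C

A: has rice flour, so not Whole30-style — no
B: has sesame seed, so not sesame-free — reject
C: dairy is permitted under the Whole30-style carve-out; nothing else excluded — OK
D: has honey, so not honey-free — no
E: has cashew, so not tree-nut-free — out
F: has barley, so not Whole30-style — reject
G: has tahini, so not sesame-free — out
H: has honey, so not honey-free — reject
I: has pistachio, so not tree-nut-free — reject
J: has rye, so not Whole30-style; has sesame seed, so not sesame-free (and 1 more) — out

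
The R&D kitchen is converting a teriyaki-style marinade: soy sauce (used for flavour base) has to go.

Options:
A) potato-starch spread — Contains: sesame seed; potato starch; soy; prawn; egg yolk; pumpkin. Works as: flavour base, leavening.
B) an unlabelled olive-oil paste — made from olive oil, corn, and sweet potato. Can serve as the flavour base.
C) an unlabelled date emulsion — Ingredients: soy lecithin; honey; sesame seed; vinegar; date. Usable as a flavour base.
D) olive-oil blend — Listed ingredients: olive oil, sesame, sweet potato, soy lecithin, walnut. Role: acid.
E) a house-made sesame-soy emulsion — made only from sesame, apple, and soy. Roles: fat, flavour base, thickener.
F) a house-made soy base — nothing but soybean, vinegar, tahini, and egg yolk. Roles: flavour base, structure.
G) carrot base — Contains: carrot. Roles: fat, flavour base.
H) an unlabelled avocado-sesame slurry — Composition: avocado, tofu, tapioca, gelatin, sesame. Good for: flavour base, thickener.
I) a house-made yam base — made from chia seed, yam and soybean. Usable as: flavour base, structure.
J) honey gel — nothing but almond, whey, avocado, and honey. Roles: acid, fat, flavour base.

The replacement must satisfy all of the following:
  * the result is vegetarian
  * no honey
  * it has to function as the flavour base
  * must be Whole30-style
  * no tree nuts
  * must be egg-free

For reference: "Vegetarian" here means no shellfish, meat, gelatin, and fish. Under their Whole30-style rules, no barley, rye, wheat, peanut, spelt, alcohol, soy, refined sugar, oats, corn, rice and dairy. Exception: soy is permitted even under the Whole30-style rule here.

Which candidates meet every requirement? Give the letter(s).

E, G, I

A: has prawn, so not vegetarian; has egg yolk, so not egg-free — out
B: has corn, so not Whole30-style — reject
C: has honey, so not honey-free — reject
D: not usable as a flavour base; has walnut, so not tree-nut-free — out
E: soy is permitted under the Whole30-style carve-out; nothing else excluded — OK
F: has egg yolk, so not egg-free — reject
G: Whole30-style, no egg — OK
H: has gelatin, so not vegetarian — reject
I: soy is permitted under the Whole30-style carve-out; nothing else excluded — OK
J: has whey, so not Whole30-style; has honey, so not honey-free (and 1 more) — reject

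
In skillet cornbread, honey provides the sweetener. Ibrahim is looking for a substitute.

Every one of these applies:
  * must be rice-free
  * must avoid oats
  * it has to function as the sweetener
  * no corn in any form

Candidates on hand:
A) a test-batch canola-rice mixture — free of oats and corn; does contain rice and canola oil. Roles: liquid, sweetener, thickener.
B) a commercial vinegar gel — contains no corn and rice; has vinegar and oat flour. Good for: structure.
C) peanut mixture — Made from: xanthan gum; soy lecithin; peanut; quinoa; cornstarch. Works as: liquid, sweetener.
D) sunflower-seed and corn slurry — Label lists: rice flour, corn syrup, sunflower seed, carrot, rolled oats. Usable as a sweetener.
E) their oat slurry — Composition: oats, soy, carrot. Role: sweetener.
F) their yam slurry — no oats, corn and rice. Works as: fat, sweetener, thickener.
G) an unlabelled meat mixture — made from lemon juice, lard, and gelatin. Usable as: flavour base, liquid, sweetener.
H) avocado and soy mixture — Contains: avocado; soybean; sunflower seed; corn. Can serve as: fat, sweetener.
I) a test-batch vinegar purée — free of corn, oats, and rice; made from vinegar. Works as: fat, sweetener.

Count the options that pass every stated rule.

3

A: has rice, so not rice-free — no
B: not usable as a sweetener; has oat flour, so not oat-free — out
C: has cornstarch, so not corn-free — reject
D: has rice flour, so not rice-free; has rolled oats, so not oat-free (and 1 more) — out
E: has oats, so not oat-free — no
F: no rice, no oats — keep
G: every rule checks out — keep
H: has corn, so not corn-free — reject
I: no rice, no corn — valid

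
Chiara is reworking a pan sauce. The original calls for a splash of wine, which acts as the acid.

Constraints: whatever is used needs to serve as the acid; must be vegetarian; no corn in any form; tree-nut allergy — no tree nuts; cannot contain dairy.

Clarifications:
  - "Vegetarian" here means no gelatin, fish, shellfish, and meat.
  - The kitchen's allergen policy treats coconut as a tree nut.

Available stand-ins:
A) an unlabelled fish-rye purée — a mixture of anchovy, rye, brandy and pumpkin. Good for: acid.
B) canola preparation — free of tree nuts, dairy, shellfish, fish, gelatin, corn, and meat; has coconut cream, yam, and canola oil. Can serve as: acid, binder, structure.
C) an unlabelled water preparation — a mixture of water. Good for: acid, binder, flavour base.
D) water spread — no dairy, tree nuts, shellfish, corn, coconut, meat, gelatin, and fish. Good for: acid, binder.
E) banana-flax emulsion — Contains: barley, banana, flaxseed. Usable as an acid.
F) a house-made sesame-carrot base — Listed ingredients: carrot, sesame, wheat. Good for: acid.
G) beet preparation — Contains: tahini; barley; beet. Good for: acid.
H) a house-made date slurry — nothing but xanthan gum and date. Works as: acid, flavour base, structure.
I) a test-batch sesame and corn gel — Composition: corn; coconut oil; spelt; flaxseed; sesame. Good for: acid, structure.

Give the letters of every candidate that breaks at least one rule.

A, B, I

A: has anchovy, so not vegetarian — reject
B: has coconut cream, so not tree-nut-free — reject
C: only water; none excluded — valid
D: no dairy, vegetarian — keep
E: only barley, flaxseed and banana; none excluded — valid
F: all constraints satisfied — OK
G: only barley, tahini and beet; none excluded — keep
H: only date and xanthan gum; none excluded — valid
I: has coconut oil, so not tree-nut-free; has corn, so not corn-free — reject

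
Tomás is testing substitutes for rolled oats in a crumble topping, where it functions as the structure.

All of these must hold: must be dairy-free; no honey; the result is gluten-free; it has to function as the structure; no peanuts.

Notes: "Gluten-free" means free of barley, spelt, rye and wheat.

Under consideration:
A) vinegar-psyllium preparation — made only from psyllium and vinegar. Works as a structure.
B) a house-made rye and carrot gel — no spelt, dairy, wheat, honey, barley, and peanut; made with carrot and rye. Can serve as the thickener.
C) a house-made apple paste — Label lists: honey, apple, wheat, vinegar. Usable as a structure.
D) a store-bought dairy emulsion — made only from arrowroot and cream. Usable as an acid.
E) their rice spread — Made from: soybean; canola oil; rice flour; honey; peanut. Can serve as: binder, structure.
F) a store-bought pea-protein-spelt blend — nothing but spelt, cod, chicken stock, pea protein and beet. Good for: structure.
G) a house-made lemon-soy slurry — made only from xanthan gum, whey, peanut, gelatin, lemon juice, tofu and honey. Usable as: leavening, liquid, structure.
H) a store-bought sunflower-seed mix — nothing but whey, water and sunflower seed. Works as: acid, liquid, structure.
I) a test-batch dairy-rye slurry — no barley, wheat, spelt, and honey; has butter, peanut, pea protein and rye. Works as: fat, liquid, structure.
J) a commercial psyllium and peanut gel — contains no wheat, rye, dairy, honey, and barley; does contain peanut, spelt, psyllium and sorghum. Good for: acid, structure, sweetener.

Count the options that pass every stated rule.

1

A: works as a structure, no dairy, gluten-free — OK
B: not usable as a structure; has rye, so not gluten-free — reject
C: has wheat, so not gluten-free; has honey, so not honey-free — no
D: not usable as a structure; has cream, so not dairy-free — out
E: has honey, so not honey-free; has peanut, so not peanut-free — no
F: has spelt, so not gluten-free — reject
G: has honey, so not honey-free; has whey, so not dairy-free (and 1 more) — out
H: has whey, so not dairy-free — reject
I: has rye, so not gluten-free; has butter, so not dairy-free (and 1 more) — reject
J: has spelt, so not gluten-free; has peanut, so not peanut-free — out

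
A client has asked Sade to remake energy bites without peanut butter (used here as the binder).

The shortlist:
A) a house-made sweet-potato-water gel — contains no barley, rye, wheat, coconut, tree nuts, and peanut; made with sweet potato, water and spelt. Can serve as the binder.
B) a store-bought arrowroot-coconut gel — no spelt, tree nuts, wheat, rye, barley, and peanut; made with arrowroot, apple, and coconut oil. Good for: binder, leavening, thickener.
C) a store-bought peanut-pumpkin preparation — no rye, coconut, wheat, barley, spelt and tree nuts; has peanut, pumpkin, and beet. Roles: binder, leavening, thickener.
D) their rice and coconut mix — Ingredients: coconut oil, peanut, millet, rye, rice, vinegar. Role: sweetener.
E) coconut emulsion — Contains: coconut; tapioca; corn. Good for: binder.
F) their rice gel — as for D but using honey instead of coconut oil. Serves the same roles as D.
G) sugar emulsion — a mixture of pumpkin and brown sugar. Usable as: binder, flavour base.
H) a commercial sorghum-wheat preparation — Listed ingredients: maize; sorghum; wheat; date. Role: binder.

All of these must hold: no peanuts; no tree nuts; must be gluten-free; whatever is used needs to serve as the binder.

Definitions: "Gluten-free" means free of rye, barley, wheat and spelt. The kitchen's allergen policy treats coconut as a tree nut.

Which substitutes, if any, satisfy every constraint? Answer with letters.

A: has spelt, so not gluten-free — reject
B: has coconut oil, so not tree-nut-free — out
C: has peanut, so not peanut-free — out
D: not usable as a binder; has rye, so not gluten-free (and 2 more) — no
E: has coconut, so not tree-nut-free — no
F: not usable as a binder; has rye, so not gluten-free (and 1 more) — no
G: every rule checks out — keep
H: has wheat, so not gluten-free — reject

G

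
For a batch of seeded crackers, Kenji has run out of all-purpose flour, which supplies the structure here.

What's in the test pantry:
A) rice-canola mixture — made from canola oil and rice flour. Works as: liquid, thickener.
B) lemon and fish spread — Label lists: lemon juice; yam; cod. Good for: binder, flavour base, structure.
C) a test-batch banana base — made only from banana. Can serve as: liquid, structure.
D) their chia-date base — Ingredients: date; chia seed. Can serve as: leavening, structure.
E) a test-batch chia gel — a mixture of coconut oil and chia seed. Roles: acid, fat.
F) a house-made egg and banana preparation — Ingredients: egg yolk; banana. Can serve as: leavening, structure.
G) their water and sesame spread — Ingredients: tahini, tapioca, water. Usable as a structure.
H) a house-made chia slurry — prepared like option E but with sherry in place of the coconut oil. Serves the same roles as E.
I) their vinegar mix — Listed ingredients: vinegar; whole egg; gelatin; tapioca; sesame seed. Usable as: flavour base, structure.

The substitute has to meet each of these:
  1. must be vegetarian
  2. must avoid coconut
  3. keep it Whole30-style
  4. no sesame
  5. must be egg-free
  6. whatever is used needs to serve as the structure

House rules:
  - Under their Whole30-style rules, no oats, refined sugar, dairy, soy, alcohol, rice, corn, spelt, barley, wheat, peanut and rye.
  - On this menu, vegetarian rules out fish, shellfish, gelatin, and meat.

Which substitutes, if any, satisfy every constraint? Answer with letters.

A: not usable as a structure; has rice flour, so not Whole30-style — no
B: has cod, so not vegetarian — reject
C: works as a structure, no egg, Whole30-style — OK
D: vegetarian, Whole30-style — valid
E: not usable as a structure; has coconut oil, so not coconut-free — reject
F: has egg yolk, so not egg-free — no
G: has tahini, so not sesame-free — reject
H: not usable as a structure; has sherry, so not Whole30-style — no
I: has gelatin, so not vegetarian; has whole egg, so not egg-free (and 1 more) — out

C, D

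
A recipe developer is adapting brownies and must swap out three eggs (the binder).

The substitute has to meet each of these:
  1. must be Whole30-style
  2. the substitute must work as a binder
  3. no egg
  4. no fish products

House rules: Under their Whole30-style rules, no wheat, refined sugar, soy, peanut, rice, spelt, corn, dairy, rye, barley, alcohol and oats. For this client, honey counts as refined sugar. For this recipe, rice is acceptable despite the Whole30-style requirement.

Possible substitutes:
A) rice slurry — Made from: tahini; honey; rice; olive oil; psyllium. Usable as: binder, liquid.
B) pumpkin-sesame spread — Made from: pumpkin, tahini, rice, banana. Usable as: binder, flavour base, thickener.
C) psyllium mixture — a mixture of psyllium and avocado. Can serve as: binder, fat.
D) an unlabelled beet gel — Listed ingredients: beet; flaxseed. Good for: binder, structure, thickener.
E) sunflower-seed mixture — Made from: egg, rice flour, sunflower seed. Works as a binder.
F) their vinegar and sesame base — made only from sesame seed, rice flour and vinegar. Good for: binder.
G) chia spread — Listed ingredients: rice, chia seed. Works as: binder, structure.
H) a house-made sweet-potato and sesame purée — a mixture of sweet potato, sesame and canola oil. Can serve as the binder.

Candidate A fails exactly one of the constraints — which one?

Whole30-style

usable as a binder: satisfied
Whole30-style: has honey — fails
egg-free: satisfied
fish-free: satisfied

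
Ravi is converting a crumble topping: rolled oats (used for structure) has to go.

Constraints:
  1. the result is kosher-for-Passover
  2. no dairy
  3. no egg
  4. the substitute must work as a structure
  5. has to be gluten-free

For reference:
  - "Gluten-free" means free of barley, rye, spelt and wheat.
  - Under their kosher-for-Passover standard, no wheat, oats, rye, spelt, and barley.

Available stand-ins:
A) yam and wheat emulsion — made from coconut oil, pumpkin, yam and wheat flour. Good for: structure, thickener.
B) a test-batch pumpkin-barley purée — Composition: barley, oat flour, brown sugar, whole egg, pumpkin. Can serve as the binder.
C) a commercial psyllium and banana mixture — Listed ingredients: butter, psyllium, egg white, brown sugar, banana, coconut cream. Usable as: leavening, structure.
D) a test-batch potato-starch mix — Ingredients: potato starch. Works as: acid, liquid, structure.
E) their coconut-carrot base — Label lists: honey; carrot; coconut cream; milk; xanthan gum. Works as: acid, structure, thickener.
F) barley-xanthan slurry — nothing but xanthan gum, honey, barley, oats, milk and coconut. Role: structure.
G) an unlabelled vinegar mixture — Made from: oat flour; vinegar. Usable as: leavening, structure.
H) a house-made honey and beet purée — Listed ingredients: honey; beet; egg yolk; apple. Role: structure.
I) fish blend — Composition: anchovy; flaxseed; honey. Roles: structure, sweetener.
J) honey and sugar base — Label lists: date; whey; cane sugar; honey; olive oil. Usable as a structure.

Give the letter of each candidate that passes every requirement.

D, I

A: has wheat flour, so not gluten-free; has wheat flour, so not kosher-for-Passover — out
B: not usable as a structure; has barley, so not gluten-free (and 2 more) — reject
C: has egg white, so not egg-free; has butter, so not dairy-free — reject
D: no egg, no dairy — valid
E: has milk, so not dairy-free — reject
F: has barley, so not gluten-free; has barley, so not kosher-for-Passover (and 1 more) — reject
G: has oat flour, so not kosher-for-Passover — no
H: has egg yolk, so not egg-free — reject
I: only anchovy, honey and flaxseed; none excluded — keep
J: has whey, so not dairy-free — no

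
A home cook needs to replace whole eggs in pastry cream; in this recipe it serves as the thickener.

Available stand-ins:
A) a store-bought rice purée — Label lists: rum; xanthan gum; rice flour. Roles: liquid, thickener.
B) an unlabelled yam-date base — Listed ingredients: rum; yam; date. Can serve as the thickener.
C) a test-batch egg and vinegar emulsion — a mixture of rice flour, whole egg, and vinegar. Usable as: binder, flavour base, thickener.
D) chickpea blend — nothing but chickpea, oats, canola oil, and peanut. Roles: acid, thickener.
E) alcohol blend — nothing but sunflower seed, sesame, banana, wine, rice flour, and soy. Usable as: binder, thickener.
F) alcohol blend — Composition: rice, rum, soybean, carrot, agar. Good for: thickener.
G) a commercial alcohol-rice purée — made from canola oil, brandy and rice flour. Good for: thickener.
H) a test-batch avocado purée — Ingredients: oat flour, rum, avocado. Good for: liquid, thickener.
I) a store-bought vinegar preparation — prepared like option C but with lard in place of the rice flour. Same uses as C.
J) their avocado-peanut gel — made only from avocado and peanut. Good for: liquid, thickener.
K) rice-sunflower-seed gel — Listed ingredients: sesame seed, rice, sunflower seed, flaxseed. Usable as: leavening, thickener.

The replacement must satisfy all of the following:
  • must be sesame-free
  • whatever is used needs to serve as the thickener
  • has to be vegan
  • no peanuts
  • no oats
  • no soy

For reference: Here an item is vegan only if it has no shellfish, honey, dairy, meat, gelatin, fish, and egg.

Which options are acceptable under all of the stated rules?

A: works as a thickener, no oats, vegan — valid
B: works as a thickener, no oats, no sesame — OK
C: has whole egg, so not vegan — reject
D: has peanut, so not peanut-free; has oats, so not oat-free — reject
E: has sesame, so not sesame-free; has soy, so not soy-free — out
F: has soybean, so not soy-free — no
G: nothing on the exclusion list — keep
H: has oat flour, so not oat-free — reject
I: has whole egg, so not vegan — out
J: has peanut, so not peanut-free — out
K: has sesame seed, so not sesame-free — out

A, B, G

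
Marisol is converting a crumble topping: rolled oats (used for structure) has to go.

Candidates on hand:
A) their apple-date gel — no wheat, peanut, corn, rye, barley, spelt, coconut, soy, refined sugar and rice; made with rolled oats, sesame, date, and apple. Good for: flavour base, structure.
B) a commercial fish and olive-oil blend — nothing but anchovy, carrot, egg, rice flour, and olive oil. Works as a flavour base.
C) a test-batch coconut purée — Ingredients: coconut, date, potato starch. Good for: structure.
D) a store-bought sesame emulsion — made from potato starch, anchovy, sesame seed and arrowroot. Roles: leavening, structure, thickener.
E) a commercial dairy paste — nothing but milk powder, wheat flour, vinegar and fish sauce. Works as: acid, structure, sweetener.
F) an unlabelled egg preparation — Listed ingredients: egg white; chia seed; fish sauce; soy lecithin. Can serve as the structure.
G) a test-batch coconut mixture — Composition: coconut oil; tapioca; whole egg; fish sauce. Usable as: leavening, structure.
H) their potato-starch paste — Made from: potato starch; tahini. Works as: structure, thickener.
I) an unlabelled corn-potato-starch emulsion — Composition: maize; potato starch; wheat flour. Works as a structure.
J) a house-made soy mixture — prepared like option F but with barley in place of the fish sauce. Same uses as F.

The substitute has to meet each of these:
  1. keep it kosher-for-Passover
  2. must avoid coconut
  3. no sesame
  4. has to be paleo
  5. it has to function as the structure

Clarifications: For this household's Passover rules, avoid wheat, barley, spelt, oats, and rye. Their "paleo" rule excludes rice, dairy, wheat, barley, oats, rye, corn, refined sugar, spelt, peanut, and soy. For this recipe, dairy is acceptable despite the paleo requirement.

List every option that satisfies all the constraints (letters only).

A: has rolled oats, so not kosher-for-Passover; has rolled oats, so not paleo (and 1 more) — out
B: not usable as a structure; has rice flour, so not paleo — no
C: has coconut, so not coconut-free — reject
D: has sesame seed, so not sesame-free — reject
E: has wheat flour, so not kosher-for-Passover; has wheat flour, so not paleo — no
F: has soy lecithin, so not paleo — no
G: has coconut oil, so not coconut-free — reject
H: has tahini, so not sesame-free — out
I: has wheat flour, so not kosher-for-Passover; has maize, so not paleo — no
J: has barley, so not kosher-for-Passover; has barley, so not paleo — reject

none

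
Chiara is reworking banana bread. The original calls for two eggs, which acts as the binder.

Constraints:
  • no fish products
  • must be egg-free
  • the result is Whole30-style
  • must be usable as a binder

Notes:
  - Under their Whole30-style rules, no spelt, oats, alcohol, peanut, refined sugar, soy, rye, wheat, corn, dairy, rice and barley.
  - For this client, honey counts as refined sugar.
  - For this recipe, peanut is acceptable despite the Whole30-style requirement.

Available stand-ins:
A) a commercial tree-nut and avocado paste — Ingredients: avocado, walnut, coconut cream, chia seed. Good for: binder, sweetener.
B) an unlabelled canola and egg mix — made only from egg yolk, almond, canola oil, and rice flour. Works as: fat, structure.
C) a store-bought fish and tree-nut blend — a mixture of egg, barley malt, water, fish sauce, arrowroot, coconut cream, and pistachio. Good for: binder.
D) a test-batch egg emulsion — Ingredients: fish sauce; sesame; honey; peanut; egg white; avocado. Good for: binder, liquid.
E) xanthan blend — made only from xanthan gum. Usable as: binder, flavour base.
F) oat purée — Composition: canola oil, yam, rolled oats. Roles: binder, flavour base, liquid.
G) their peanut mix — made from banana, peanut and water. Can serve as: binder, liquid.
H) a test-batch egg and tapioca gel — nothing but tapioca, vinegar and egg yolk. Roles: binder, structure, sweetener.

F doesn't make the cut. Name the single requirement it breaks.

usable as a binder: satisfied
Whole30-style: has rolled oats — fails
egg-free: satisfied
fish-free: satisfied

Whole30-style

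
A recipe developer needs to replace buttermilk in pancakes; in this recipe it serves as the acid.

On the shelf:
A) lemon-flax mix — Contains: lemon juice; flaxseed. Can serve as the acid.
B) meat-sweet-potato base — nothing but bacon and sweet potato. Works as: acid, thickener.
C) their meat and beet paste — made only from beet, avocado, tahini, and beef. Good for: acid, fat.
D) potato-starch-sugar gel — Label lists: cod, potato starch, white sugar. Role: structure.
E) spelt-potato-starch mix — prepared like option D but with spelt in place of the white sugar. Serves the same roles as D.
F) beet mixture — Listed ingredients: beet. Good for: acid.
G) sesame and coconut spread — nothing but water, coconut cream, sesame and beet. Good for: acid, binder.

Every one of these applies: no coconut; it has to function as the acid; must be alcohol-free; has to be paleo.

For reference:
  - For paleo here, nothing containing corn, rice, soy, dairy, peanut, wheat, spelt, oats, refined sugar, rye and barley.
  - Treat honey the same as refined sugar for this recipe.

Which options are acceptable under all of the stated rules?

A: works as an acid, no alcohol, paleo — valid
B: nothing on the exclusion list — OK
C: all constraints satisfied — OK
D: not usable as an acid; has white sugar, so not paleo — reject
E: not usable as an acid; has spelt, so not paleo — no
F: works as an acid, no alcohol, paleo — valid
G: has coconut cream, so not coconut-free — no

A, B, C, F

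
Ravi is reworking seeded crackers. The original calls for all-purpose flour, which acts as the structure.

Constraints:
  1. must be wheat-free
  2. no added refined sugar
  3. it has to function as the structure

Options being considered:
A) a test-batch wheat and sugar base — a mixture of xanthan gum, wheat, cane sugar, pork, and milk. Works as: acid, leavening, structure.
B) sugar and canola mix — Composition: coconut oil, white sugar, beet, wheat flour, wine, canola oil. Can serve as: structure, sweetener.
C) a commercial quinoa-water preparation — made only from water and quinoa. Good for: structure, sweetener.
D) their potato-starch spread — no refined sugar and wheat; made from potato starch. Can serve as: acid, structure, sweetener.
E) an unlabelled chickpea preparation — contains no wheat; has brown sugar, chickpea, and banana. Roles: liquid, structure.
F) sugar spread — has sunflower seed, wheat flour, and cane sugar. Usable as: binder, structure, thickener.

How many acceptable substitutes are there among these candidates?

2

A: has cane sugar, so not no-added-sugar; has wheat, so not wheat-free — out
B: has white sugar, so not no-added-sugar; has wheat flour, so not wheat-free — reject
C: only water and quinoa; none excluded — keep
D: works as a structure, no wheat, no refined sugar — keep
E: has brown sugar, so not no-added-sugar — no
F: has cane sugar, so not no-added-sugar; has wheat flour, so not wheat-free — reject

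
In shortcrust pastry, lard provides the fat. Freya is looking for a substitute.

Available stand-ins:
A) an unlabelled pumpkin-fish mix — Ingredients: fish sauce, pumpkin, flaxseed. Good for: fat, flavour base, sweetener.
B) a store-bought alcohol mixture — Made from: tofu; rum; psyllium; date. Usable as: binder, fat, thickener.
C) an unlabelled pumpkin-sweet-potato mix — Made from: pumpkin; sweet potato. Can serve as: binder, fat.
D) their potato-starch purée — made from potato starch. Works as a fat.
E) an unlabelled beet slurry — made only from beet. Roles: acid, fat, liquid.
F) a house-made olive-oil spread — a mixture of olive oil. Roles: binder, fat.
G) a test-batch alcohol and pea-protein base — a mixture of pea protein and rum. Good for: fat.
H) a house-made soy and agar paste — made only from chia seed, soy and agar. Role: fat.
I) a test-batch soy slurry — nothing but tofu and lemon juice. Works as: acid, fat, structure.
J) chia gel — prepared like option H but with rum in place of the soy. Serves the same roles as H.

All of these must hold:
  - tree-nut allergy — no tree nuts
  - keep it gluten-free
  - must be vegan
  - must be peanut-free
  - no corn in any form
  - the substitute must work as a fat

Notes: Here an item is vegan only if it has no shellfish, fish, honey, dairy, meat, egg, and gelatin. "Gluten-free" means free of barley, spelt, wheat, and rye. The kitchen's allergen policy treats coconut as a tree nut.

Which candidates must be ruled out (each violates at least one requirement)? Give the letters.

A

A: has fish sauce, so not vegan — out
B: works as a fat, no peanut, tree-nut-free — keep
C: only pumpkin and sweet potato; none excluded — valid
D: works as a fat, gluten-free, no corn — valid
E: works as a fat, no corn, no peanut — keep
F: all constraints satisfied — keep
G: only rum and pea protein; none excluded — keep
H: no peanut, tree-nut-free — OK
I: nothing on the exclusion list — valid
J: only rum, chia seed, and agar; none excluded — keep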